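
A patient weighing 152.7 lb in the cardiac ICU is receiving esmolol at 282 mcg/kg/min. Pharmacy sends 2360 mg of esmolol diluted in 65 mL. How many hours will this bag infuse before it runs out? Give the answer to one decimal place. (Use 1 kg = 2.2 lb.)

2.0 hours

Weight = 152.7 lb ÷ 2.2 lb/kg = 69.40909 kg
Dose = 282 mcg/kg/min × 69.40909 kg = 19573.36 mcg/min
19573.36 mcg/min × 60 min/hr = 1174402 mcg/hr
Concentration = 2360 mg ÷ 65 mL = 36.30769 mg/mL = 36307.69 mcg/mL
Rate = 1174402 mcg/hr ÷ 36307.69 mcg/mL = 32.34581 mL/hr
Duration = 65 mL ÷ 32.34581 mL/hr = 2.009534 hr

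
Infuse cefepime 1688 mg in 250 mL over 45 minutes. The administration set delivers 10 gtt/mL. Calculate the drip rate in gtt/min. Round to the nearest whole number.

56 gtt/min

250 mL ÷ (45 min) = 5.555556 mL/min
5.555556 mL/min × 10 gtt/mL = 55.55556 gtt/min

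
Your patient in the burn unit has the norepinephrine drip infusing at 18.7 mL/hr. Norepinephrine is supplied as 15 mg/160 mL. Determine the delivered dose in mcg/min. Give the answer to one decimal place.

Concentration = 15 mg ÷ 160 mL = 0.09375 mg/mL = 93.75 mcg/mL
Drug rate = 18.7 mL/hr × 93.75 mcg/mL = 1753.125 mcg/hr
1753.125 mcg/hr ÷ 60 min/hr = 29.21875 mcg/min

29.2 mcg/min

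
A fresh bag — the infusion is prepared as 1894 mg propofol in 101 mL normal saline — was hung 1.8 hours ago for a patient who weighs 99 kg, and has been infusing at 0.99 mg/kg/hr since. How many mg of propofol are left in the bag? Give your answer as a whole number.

Dose = 0.99 mg/kg/hr × 99 kg = 98.01 mg/hr
Concentration = 1894 mg ÷ 101 mL = 18.75248 mg/mL
Rate = 98.01 mg/hr ÷ 18.75248 mg/mL = 5.22651 mL/hr
Volume infused = 5.22651 mL/hr × 1.8 hr = 9.407718 mL
Volume remaining = 101 − 9.407718 = 91.59228 mL
Drug remaining = 91.59228 mL × 18.75248 mg/mL = 1717.582 mg

1718 mg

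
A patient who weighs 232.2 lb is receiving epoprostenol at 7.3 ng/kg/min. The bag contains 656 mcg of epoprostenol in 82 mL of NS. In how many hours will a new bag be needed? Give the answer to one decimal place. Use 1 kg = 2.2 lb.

Weight = 232.2 lb ÷ 2.2 lb/kg = 105.5455 kg
Dose = 7.3 ng/kg/min × 105.5455 kg = 770.4818 ng/min
770.4818 ng/min × 60 min/hr = 46228.91 ng/hr
Concentration = 656 mcg ÷ 82 mL = 8 mcg/mL = 8000 ng/mL
Rate = 46228.91 ng/hr ÷ 8000 ng/mL = 5.778614 mL/hr
Duration = 82 mL ÷ 5.778614 mL/hr = 14.19025 hr

14.2 hours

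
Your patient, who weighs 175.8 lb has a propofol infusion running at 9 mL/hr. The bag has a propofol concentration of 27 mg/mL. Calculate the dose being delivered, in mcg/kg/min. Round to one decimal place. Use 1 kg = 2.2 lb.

50.7 mcg/kg/min

Weight = 175.8 lb ÷ 2.2 lb/kg = 79.90909 kg
Concentration = 27 mg/mL = 27000 mcg/mL
Drug rate = 9 mL/hr × 27000 mcg/mL = 243000 mcg/hr
243000 mcg/hr ÷ 60 min/hr = 4050 mcg/min
4050 mcg/min ÷ 79.90909 kg = 50.68259 mcg/kg/min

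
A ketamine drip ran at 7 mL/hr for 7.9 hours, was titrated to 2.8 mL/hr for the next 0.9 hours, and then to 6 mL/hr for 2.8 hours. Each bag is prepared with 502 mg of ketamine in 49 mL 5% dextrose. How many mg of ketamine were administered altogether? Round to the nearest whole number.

Concentration = 502 mg ÷ 49 mL = 10.2449 mg/mL
Stage 1: 7 mL/hr × 7.9 hr = 55.3 mL → 55.3 mL × 10.2449 mg/mL = 566.5429 mg
Stage 2: 2.8 mL/hr × 0.9 hr = 2.52 mL → 2.52 mL × 10.2449 mg/mL = 25.81714 mg
Stage 3: 6 mL/hr × 2.8 hr = 16.8 mL → 16.8 mL × 10.2449 mg/mL = 172.1143 mg
Total = 566.5429 + 25.81714 + 172.1143 = 764.4743 mg

764 mg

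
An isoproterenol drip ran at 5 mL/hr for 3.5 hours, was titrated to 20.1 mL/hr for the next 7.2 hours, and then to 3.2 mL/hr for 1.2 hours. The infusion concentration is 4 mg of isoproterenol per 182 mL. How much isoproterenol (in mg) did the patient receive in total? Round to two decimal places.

Concentration = 4 mg ÷ 182 mL = 0.02197802 mg/mL
Stage 1: 5 mL/hr × 3.5 hr = 17.5 mL → 17.5 mL × 0.02197802 mg/mL = 0.3846154 mg
Stage 2: 20.1 mL/hr × 7.2 hr = 144.72 mL → 144.72 mL × 0.02197802 mg/mL = 3.180659 mg
Stage 3: 3.2 mL/hr × 1.2 hr = 3.84 mL → 3.84 mL × 0.02197802 mg/mL = 0.0843956 mg
Total = 0.3846154 + 3.180659 + 0.0843956 = 3.64967 mg

3.65 mg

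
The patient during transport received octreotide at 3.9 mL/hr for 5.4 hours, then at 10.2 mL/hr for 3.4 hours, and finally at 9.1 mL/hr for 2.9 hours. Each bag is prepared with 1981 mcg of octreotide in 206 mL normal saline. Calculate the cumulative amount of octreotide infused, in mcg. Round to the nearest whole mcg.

790 mcg

Concentration = 1981 mcg ÷ 206 mL = 9.616505 mcg/mL
Stage 1: 3.9 mL/hr × 5.4 hr = 21.06 mL → 21.06 mL × 9.616505 mcg/mL = 202.5236 mcg
Stage 2: 10.2 mL/hr × 3.4 hr = 34.68 mL → 34.68 mL × 9.616505 mcg/mL = 333.5004 mcg
Stage 3: 9.1 mL/hr × 2.9 hr = 26.39 mL → 26.39 mL × 9.616505 mcg/mL = 253.7796 mcg
Total = 202.5236 + 333.5004 + 253.7796 = 789.8035 mcg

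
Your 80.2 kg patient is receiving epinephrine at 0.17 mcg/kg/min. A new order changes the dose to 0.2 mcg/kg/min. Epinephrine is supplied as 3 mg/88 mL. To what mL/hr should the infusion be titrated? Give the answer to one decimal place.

Dose = 0.2 mcg/kg/min × 80.2 kg = 16.04 mcg/min
16.04 mcg/min × 60 min/hr = 962.4 mcg/hr
Concentration = 3 mg ÷ 88 mL = 0.03409091 mg/mL = 34.09091 mcg/mL
Rate = 962.4 mcg/hr ÷ 34.09091 mcg/mL = 28.2304 mL/hr

28.2 mL/hr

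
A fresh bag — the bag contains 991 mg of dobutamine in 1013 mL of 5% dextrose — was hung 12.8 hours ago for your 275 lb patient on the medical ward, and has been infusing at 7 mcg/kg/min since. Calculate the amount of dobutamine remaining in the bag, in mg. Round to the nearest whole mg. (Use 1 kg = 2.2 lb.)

Weight = 275 lb ÷ 2.2 lb/kg = 125 kg
Dose = 7 mcg/kg/min × 125 kg = 875 mcg/min
875 mcg/min × 60 min/hr = 52500 mcg/hr
Concentration = 991 mg ÷ 1013 mL = 0.9782823 mg/mL = 978.2823 mcg/mL
Rate = 52500 mcg/hr ÷ 978.2823 mcg/mL = 53.66549 mL/hr
Volume infused = 53.66549 mL/hr × 12.8 hr = 686.9183 mL
Volume remaining = 1013 − 686.9183 = 326.0817 mL
Drug remaining = 326.0817 mL × 978.2823 mcg/mL = 319000 mcg = 319 mg

319 mg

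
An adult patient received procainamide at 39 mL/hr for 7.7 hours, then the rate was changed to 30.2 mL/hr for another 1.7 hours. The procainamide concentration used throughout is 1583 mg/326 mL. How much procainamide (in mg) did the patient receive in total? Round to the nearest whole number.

Concentration = 1583 mg ÷ 326 mL = 4.855828 mg/mL
Stage 1: 39 mL/hr × 7.7 hr = 300.3 mL → 300.3 mL × 4.855828 mg/mL = 1458.205 mg
Stage 2: 30.2 mL/hr × 1.7 hr = 51.34 mL → 51.34 mL × 4.855828 mg/mL = 249.2982 mg
Total = 1458.205 + 249.2982 = 1707.503 mg

1708 mg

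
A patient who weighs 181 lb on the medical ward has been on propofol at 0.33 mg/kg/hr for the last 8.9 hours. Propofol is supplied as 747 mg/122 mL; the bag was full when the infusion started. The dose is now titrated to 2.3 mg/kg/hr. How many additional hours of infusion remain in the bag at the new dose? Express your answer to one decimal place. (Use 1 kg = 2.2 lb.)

2.7 hours

Initial rate:
Weight = 181 lb ÷ 2.2 lb/kg = 82.27273 kg
Dose = 0.33 mg/kg/hr × 82.27273 kg = 27.15 mg/hr
Concentration = 747 mg ÷ 122 mL = 6.122951 mg/mL
Rate = 27.15 mg/hr ÷ 6.122951 mg/mL = 4.434137 mL/hr
Volume infused so far = 4.434137 mL/hr × 8.9 hr = 39.46382 mL
Volume remaining = 122 − 39.46382 = 82.53618 mL
New rate:
Dose = 2.3 mg/kg/hr × 82.27273 kg = 189.2273 mg/hr
Rate = 189.2273 mg/hr ÷ 6.122951 mg/mL = 30.90459 mL/hr
Time remaining = 82.53618 mL ÷ 30.90459 mL/hr = 2.670677 hr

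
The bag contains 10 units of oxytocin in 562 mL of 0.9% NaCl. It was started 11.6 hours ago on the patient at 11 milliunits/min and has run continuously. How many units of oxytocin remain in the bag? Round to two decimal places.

2.34 units

11 milliunits/min × 60 min/hr = 660 milliunits/hr
Concentration = 10 units ÷ 562 mL = 0.01779359 units/mL = 17.79359 milliunits/mL
Rate = 660 milliunits/hr ÷ 17.79359 milliunits/mL = 37.092 mL/hr
Volume infused = 37.092 mL/hr × 11.6 hr = 430.2672 mL
Volume remaining = 562 − 430.2672 = 131.7328 mL
Drug remaining = 131.7328 mL × 17.79359 milliunits/mL = 2344 milliunits = 2.344 units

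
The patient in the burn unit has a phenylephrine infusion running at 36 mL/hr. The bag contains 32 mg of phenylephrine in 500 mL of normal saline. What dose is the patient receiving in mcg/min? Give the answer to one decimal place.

Concentration = 32 mg ÷ 500 mL = 0.064 mg/mL = 64 mcg/mL
Drug rate = 36 mL/hr × 64 mcg/mL = 2304 mcg/hr
2304 mcg/hr ÷ 60 min/hr = 38.4 mcg/min

38.4 mcg/min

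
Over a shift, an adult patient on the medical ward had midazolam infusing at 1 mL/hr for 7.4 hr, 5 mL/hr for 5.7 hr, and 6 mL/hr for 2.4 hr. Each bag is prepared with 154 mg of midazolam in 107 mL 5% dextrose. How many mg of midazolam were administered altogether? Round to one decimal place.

72.4 mg

Concentration = 154 mg ÷ 107 mL = 1.439252 mg/mL
Stage 1: 1 mL/hr × 7.4 hr = 7.4 mL → 7.4 mL × 1.439252 mg/mL = 10.65047 mg
Stage 2: 5 mL/hr × 5.7 hr = 28.5 mL → 28.5 mL × 1.439252 mg/mL = 41.01869 mg
Stage 3: 6 mL/hr × 2.4 hr = 14.4 mL → 14.4 mL × 1.439252 mg/mL = 20.72523 mg
Total = 10.65047 + 41.01869 + 20.72523 = 72.39439 mg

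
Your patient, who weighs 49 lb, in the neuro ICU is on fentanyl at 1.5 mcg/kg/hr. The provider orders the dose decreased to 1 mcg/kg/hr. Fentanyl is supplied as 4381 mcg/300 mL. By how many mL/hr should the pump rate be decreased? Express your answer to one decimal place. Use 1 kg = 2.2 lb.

At the current dose:
Weight = 49 lb ÷ 2.2 lb/kg = 22.27273 kg
Dose = 1.5 mcg/kg/hr × 22.27273 kg = 33.40909 mcg/hr
Concentration = 4381 mcg ÷ 300 mL = 14.60333 mcg/mL
Rate = 33.40909 mcg/hr ÷ 14.60333 mcg/mL = 2.287772 mL/hr
At the new dose:
Dose = 1 mcg/kg/hr × 22.27273 kg = 22.27273 mcg/hr
Rate = 22.27273 mcg/hr ÷ 14.60333 mcg/mL = 1.525181 mL/hr
Change = 1.525181 − 2.287772 = -0.7625905 mL/hr → 0.7625905 mL/hr decrease

0.8 mL/hr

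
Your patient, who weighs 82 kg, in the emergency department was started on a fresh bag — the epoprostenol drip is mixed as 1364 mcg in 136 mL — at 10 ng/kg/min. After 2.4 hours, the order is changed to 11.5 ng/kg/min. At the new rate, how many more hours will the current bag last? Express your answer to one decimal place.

Initial rate:
Dose = 10 ng/kg/min × 82 kg = 820 ng/min
820 ng/min × 60 min/hr = 49200 ng/hr
Concentration = 1364 mcg ÷ 136 mL = 10.02941 mcg/mL = 10029.41 ng/mL
Rate = 49200 ng/hr ÷ 10029.41 ng/mL = 4.905572 mL/hr
Volume infused so far = 4.905572 mL/hr × 2.4 hr = 11.77337 mL
Volume remaining = 136 − 11.77337 = 124.2266 mL
New rate:
Dose = 11.5 ng/kg/min × 82 kg = 943 ng/min
943 ng/min × 60 min/hr = 56580 ng/hr
Rate = 56580 ng/hr ÷ 10029.41 ng/mL = 5.641408 mL/hr
Time remaining = 124.2266 mL ÷ 5.641408 mL/hr = 22.0205 hr

22.0 hours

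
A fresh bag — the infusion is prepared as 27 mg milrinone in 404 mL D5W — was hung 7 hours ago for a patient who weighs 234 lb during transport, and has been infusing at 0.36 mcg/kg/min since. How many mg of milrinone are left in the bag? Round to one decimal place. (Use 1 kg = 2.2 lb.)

10.9 mg

Weight = 234 lb ÷ 2.2 lb/kg = 106.3636 kg
Dose = 0.36 mcg/kg/min × 106.3636 kg = 38.29091 mcg/min
38.29091 mcg/min × 60 min/hr = 2297.455 mcg/hr
Concentration = 27 mg ÷ 404 mL = 0.06683168 mg/mL = 66.83168 mcg/mL
Rate = 2297.455 mcg/hr ÷ 66.83168 mcg/mL = 34.37673 mL/hr
Volume infused = 34.37673 mL/hr × 7 hr = 240.6371 mL
Volume remaining = 404 − 240.6371 = 163.3629 mL
Drug remaining = 163.3629 mL × 66.83168 mcg/mL = 10917.82 mcg = 10.91782 mg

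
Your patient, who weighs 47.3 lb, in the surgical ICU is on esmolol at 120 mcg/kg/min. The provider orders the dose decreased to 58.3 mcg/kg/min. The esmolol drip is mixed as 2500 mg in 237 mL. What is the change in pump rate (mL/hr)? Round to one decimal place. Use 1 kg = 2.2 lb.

At the current dose:
Weight = 47.3 lb ÷ 2.2 lb/kg = 21.5 kg
Dose = 120 mcg/kg/min × 21.5 kg = 2580 mcg/min
2580 mcg/min × 60 min/hr = 154800 mcg/hr
Concentration = 2500 mg ÷ 237 mL = 10.54852 mg/mL = 10548.52 mcg/mL
Rate = 154800 mcg/hr ÷ 10548.52 mcg/mL = 14.67504 mL/hr
At the new dose:
Dose = 58.3 mcg/kg/min × 21.5 kg = 1253.45 mcg/min
1253.45 mcg/min × 60 min/hr = 75207 mcg/hr
Rate = 75207 mcg/hr ÷ 10548.52 mcg/mL = 7.129624 mL/hr
Change = 7.129624 − 14.67504 = -7.545416 mL/hr → 7.545416 mL/hr decrease

7.5 mL/hr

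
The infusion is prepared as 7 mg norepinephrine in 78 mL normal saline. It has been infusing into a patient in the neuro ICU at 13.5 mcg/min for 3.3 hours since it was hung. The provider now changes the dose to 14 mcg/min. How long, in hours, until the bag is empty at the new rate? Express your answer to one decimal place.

Initial rate:
13.5 mcg/min × 60 min/hr = 810 mcg/hr
Concentration = 7 mg ÷ 78 mL = 0.08974359 mg/mL = 89.74359 mcg/mL
Rate = 810 mcg/hr ÷ 89.74359 mcg/mL = 9.025714 mL/hr
Volume infused so far = 9.025714 mL/hr × 3.3 hr = 29.78486 mL
Volume remaining = 78 − 29.78486 = 48.21514 mL
New rate:
14 mcg/min × 60 min/hr = 840 mcg/hr
Rate = 840 mcg/hr ÷ 89.74359 mcg/mL = 9.36 mL/hr
Time remaining = 48.21514 mL ÷ 9.36 mL/hr = 5.15119 hr

5.2 hours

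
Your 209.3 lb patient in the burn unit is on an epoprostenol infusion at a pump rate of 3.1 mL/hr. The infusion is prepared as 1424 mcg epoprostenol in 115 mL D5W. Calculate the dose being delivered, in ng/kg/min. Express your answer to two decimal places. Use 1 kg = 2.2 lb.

Weight = 209.3 lb ÷ 2.2 lb/kg = 95.13636 kg
Concentration = 1424 mcg ÷ 115 mL = 12.38261 mcg/mL = 12382.61 ng/mL
Drug rate = 3.1 mL/hr × 12382.61 ng/mL = 38386.09 ng/hr
38386.09 ng/hr ÷ 60 min/hr = 639.7681 ng/min
639.7681 ng/min ÷ 95.13636 kg = 6.724748 ng/kg/min

6.72 ng/kg/min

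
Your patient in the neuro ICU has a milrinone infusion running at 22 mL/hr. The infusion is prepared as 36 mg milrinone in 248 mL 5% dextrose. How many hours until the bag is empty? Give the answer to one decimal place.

Duration = 248 mL ÷ 22 mL/hr = 11.27273 hr

11.3 hours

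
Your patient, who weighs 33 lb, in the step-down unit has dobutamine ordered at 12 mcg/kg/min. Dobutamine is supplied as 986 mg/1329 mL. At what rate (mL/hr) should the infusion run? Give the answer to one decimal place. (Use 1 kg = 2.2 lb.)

Weight = 33 lb ÷ 2.2 lb/kg = 15 kg
Dose = 12 mcg/kg/min × 15 kg = 180 mcg/min
180 mcg/min × 60 min/hr = 10800 mcg/hr
Concentration = 986 mg ÷ 1329 mL = 0.7419112 mg/mL = 741.9112 mcg/mL
Rate = 10800 mcg/hr ÷ 741.9112 mcg/mL = 14.557 mL/hr

14.6 mL/hr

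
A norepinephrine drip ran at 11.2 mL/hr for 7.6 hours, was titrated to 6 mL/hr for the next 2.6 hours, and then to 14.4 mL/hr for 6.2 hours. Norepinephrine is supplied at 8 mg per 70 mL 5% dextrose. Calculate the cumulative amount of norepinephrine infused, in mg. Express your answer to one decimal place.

Concentration = 8 mg ÷ 70 mL = 0.1142857 mg/mL
Stage 1: 11.2 mL/hr × 7.6 hr = 85.12 mL → 85.12 mL × 0.1142857 mg/mL = 9.728 mg
Stage 2: 6 mL/hr × 2.6 hr = 15.6 mL → 15.6 mL × 0.1142857 mg/mL = 1.782857 mg
Stage 3: 14.4 mL/hr × 6.2 hr = 89.28 mL → 89.28 mL × 0.1142857 mg/mL = 10.20343 mg
Total = 9.728 + 1.782857 + 10.20343 = 21.71429 mg

21.7 mg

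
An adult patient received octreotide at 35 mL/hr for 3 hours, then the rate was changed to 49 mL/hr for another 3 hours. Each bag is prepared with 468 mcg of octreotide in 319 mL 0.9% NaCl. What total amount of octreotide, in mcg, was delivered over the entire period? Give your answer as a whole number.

370 mcg

Concentration = 468 mcg ÷ 319 mL = 1.467085 mcg/mL
Stage 1: 35 mL/hr × 3 hr = 105 mL → 105 mL × 1.467085 mcg/mL = 154.0439 mcg
Stage 2: 49 mL/hr × 3 hr = 147 mL → 147 mL × 1.467085 mcg/mL = 215.6614 mcg
Total = 154.0439 + 215.6614 = 369.7053 mcg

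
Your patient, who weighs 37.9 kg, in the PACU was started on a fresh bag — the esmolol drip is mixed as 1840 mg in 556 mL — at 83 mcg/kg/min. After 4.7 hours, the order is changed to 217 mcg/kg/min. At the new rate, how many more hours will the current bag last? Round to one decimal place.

Initial rate:
Dose = 83 mcg/kg/min × 37.9 kg = 3145.7 mcg/min
3145.7 mcg/min × 60 min/hr = 188742 mcg/hr
Concentration = 1840 mg ÷ 556 mL = 3.309353 mg/mL = 3309.353 mcg/mL
Rate = 188742 mcg/hr ÷ 3309.353 mcg/mL = 57.03291 mL/hr
Volume infused so far = 57.03291 mL/hr × 4.7 hr = 268.0547 mL
Volume remaining = 556 − 268.0547 = 287.9453 mL
New rate:
Dose = 217 mcg/kg/min × 37.9 kg = 8224.3 mcg/min
8224.3 mcg/min × 60 min/hr = 493458 mcg/hr
Rate = 493458 mcg/hr ÷ 3309.353 mcg/mL = 149.1101 mL/hr
Time remaining = 287.9453 mL ÷ 149.1101 mL/hr = 1.931092 hr

1.9 hours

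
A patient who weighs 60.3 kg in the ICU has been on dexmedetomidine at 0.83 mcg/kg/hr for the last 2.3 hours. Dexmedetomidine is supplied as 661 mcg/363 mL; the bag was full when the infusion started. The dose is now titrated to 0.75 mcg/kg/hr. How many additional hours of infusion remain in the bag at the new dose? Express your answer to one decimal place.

Initial rate:
Dose = 0.83 mcg/kg/hr × 60.3 kg = 50.049 mcg/hr
Concentration = 661 mcg ÷ 363 mL = 1.820937 mcg/mL
Rate = 50.049 mcg/hr ÷ 1.820937 mcg/mL = 27.48531 mL/hr
Volume infused so far = 27.48531 mL/hr × 2.3 hr = 63.2162 mL
Volume remaining = 363 − 63.2162 = 299.7838 mL
New rate:
Dose = 0.75 mcg/kg/hr × 60.3 kg = 45.225 mcg/hr
Rate = 45.225 mcg/hr ÷ 1.820937 mcg/mL = 24.83612 mL/hr
Time remaining = 299.7838 mL ÷ 24.83612 mL/hr = 12.07048 hr

12.1 hours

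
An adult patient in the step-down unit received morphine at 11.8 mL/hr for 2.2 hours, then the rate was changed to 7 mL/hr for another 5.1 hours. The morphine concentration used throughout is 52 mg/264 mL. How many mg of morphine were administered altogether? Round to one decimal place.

Concentration = 52 mg ÷ 264 mL = 0.1969697 mg/mL
Stage 1: 11.8 mL/hr × 2.2 hr = 25.96 mL → 25.96 mL × 0.1969697 mg/mL = 5.113333 mg
Stage 2: 7 mL/hr × 5.1 hr = 35.7 mL → 35.7 mL × 0.1969697 mg/mL = 7.031818 mg
Total = 5.113333 + 7.031818 = 12.14515 mg

12.1 mg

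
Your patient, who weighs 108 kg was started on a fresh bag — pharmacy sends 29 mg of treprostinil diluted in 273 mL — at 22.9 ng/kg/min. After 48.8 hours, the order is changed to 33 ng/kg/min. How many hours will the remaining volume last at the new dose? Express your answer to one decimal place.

101.8 hours

Initial rate:
Dose = 22.9 ng/kg/min × 108 kg = 2473.2 ng/min
2473.2 ng/min × 60 min/hr = 148392 ng/hr
Concentration = 29 mg ÷ 273 mL = 0.1062271 mg/mL = 106227.1 ng/mL
Rate = 148392 ng/hr ÷ 106227.1 ng/mL = 1.396932 mL/hr
Volume infused so far = 1.396932 mL/hr × 48.8 hr = 68.17026 mL
Volume remaining = 273 − 68.17026 = 204.8297 mL
New rate:
Dose = 33 ng/kg/min × 108 kg = 3564 ng/min
3564 ng/min × 60 min/hr = 213840 ng/hr
Rate = 213840 ng/hr ÷ 106227.1 ng/mL = 2.013046 mL/hr
Time remaining = 204.8297 mL ÷ 2.013046 mL/hr = 101.7512 hr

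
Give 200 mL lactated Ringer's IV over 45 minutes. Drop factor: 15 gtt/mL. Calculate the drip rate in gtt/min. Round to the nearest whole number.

200 mL ÷ (45 min) = 4.444444 mL/min
4.444444 mL/min × 15 gtt/mL = 66.66667 gtt/min

67 gtt/min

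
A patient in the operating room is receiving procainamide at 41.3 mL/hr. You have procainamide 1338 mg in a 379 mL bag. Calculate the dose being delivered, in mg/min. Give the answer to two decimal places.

2.43 mg/min

Concentration = 1338 mg ÷ 379 mL = 3.530343 mg/mL
Drug rate = 41.3 mL/hr × 3.530343 mg/mL = 145.8032 mg/hr
145.8032 mg/hr ÷ 60 min/hr = 2.430053 mg/min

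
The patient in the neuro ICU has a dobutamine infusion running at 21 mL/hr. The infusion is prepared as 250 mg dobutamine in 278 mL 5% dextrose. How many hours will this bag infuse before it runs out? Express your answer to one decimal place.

13.2 hours

Duration = 278 mL ÷ 21 mL/hr = 13.2381 hr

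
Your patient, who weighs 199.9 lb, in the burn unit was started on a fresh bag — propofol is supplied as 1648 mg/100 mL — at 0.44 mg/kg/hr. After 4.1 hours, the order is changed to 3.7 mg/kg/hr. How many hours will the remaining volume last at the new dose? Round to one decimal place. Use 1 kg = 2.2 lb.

4.4 hours

Initial rate:
Weight = 199.9 lb ÷ 2.2 lb/kg = 90.86364 kg
Dose = 0.44 mg/kg/hr × 90.86364 kg = 39.98 mg/hr
Concentration = 1648 mg ÷ 100 mL = 16.48 mg/mL
Rate = 39.98 mg/hr ÷ 16.48 mg/mL = 2.425971 mL/hr
Volume infused so far = 2.425971 mL/hr × 4.1 hr = 9.946481 mL
Volume remaining = 100 − 9.946481 = 90.05352 mL
New rate:
Dose = 3.7 mg/kg/hr × 90.86364 kg = 336.1955 mg/hr
Rate = 336.1955 mg/hr ÷ 16.48 mg/mL = 20.40021 mL/hr
Time remaining = 90.05352 mL ÷ 20.40021 mL/hr = 4.414343 hr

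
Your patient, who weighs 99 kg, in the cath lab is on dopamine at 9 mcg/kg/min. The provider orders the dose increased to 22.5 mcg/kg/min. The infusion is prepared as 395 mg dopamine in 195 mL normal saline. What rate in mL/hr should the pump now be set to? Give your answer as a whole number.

Dose = 22.5 mcg/kg/min × 99 kg = 2227.5 mcg/min
2227.5 mcg/min × 60 min/hr = 133650 mcg/hr
Concentration = 395 mg ÷ 195 mL = 2.025641 mg/mL = 2025.641 mcg/mL
Rate = 133650 mcg/hr ÷ 2025.641 mcg/mL = 65.97911 mL/hr

66 mL/hr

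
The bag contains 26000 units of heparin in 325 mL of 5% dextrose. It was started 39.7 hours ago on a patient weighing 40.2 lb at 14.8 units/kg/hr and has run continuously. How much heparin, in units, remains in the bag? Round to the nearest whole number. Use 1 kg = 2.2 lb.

Weight = 40.2 lb ÷ 2.2 lb/kg = 18.27273 kg
Dose = 14.8 units/kg/hr × 18.27273 kg = 270.4364 units/hr
Concentration = 26000 units ÷ 325 mL = 80 units/mL
Rate = 270.4364 units/hr ÷ 80 units/mL = 3.380455 mL/hr
Volume infused = 3.380455 mL/hr × 39.7 hr = 134.204 mL
Volume remaining = 325 − 134.204 = 190.796 mL
Drug remaining = 190.796 mL × 80 units/mL = 15263.68 units

15264 units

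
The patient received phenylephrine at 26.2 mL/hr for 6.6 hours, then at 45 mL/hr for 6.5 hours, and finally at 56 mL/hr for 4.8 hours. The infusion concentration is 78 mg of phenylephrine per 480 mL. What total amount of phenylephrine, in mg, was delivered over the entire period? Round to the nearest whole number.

Concentration = 78 mg ÷ 480 mL = 0.1625 mg/mL
Stage 1: 26.2 mL/hr × 6.6 hr = 172.92 mL → 172.92 mL × 0.1625 mg/mL = 28.0995 mg
Stage 2: 45 mL/hr × 6.5 hr = 292.5 mL → 292.5 mL × 0.1625 mg/mL = 47.53125 mg
Stage 3: 56 mL/hr × 4.8 hr = 268.8 mL → 268.8 mL × 0.1625 mg/mL = 43.68 mg
Total = 28.0995 + 47.53125 + 43.68 = 119.3108 mg

119 mg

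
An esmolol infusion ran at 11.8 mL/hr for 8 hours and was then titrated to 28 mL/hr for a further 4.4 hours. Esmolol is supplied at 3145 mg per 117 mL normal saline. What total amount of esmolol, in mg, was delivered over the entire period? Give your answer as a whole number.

Concentration = 3145 mg ÷ 117 mL = 26.88034 mg/mL
Stage 1: 11.8 mL/hr × 8 hr = 94.4 mL → 94.4 mL × 26.88034 mg/mL = 2537.504 mg
Stage 2: 28 mL/hr × 4.4 hr = 123.2 mL → 123.2 mL × 26.88034 mg/mL = 3311.658 mg
Total = 2537.504 + 3311.658 = 5849.162 mg

5849 mg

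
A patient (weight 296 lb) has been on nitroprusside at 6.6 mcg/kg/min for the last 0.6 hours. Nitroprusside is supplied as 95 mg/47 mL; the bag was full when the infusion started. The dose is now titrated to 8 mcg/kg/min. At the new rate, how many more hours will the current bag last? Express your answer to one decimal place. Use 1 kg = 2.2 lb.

Initial rate:
Weight = 296 lb ÷ 2.2 lb/kg = 134.5455 kg
Dose = 6.6 mcg/kg/min × 134.5455 kg = 888 mcg/min
888 mcg/min × 60 min/hr = 53280 mcg/hr
Concentration = 95 mg ÷ 47 mL = 2.021277 mg/mL = 2021.277 mcg/mL
Rate = 53280 mcg/hr ÷ 2021.277 mcg/mL = 26.35958 mL/hr
Volume infused so far = 26.35958 mL/hr × 0.6 hr = 15.81575 mL
Volume remaining = 47 − 15.81575 = 31.18425 mL
New rate:
Dose = 8 mcg/kg/min × 134.5455 kg = 1076.364 mcg/min
1076.364 mcg/min × 60 min/hr = 64581.82 mcg/hr
Rate = 64581.82 mcg/hr ÷ 2021.277 mcg/mL = 31.951 mL/hr
Time remaining = 31.18425 mL ÷ 31.951 mL/hr = 0.9760023 hr

1.0 hours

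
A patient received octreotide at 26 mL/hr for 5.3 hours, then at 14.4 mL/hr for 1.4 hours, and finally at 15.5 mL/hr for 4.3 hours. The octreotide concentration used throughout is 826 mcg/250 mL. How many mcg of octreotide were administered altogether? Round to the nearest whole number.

Concentration = 826 mcg ÷ 250 mL = 3.304 mcg/mL
Stage 1: 26 mL/hr × 5.3 hr = 137.8 mL → 137.8 mL × 3.304 mcg/mL = 455.2912 mcg
Stage 2: 14.4 mL/hr × 1.4 hr = 20.16 mL → 20.16 mL × 3.304 mcg/mL = 66.60864 mcg
Stage 3: 15.5 mL/hr × 4.3 hr = 66.65 mL → 66.65 mL × 3.304 mcg/mL = 220.2116 mcg
Total = 455.2912 + 66.60864 + 220.2116 = 742.1114 mcg

742 mcg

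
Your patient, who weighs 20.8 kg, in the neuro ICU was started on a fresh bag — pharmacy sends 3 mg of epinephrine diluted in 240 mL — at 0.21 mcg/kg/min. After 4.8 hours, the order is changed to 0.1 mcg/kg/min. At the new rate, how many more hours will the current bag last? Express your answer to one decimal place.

Initial rate:
Dose = 0.21 mcg/kg/min × 20.8 kg = 4.368 mcg/min
4.368 mcg/min × 60 min/hr = 262.08 mcg/hr
Concentration = 3 mg ÷ 240 mL = 0.0125 mg/mL = 12.5 mcg/mL
Rate = 262.08 mcg/hr ÷ 12.5 mcg/mL = 20.9664 mL/hr
Volume infused so far = 20.9664 mL/hr × 4.8 hr = 100.6387 mL
Volume remaining = 240 − 100.6387 = 139.3613 mL
New rate:
Dose = 0.1 mcg/kg/min × 20.8 kg = 2.08 mcg/min
2.08 mcg/min × 60 min/hr = 124.8 mcg/hr
Rate = 124.8 mcg/hr ÷ 12.5 mcg/mL = 9.984 mL/hr
Time remaining = 139.3613 mL ÷ 9.984 mL/hr = 13.95846 hr

14.0 hours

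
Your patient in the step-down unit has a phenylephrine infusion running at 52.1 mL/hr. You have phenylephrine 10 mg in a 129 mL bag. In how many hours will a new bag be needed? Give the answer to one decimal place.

2.5 hours

Duration = 129 mL ÷ 52.1 mL/hr = 2.476008 hr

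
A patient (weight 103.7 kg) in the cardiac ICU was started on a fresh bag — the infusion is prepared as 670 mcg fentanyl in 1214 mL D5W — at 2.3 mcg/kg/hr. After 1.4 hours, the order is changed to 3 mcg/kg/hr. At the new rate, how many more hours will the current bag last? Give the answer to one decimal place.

Initial rate:
Dose = 2.3 mcg/kg/hr × 103.7 kg = 238.51 mcg/hr
Concentration = 670 mcg ÷ 1214 mL = 0.5518946 mcg/mL
Rate = 238.51 mcg/hr ÷ 0.5518946 mcg/mL = 432.1659 mL/hr
Volume infused so far = 432.1659 mL/hr × 1.4 hr = 605.0322 mL
Volume remaining = 1214 − 605.0322 = 608.9678 mL
New rate:
Dose = 3 mcg/kg/hr × 103.7 kg = 311.1 mcg/hr
Rate = 311.1 mcg/hr ÷ 0.5518946 mcg/mL = 563.6946 mL/hr
Time remaining = 608.9678 mL ÷ 563.6946 mL/hr = 1.080315 hr

1.1 hours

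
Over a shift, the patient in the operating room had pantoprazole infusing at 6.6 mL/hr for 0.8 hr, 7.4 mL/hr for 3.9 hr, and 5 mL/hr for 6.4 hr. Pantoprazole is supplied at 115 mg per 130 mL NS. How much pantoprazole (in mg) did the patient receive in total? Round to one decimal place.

58.5 mg

Concentration = 115 mg ÷ 130 mL = 0.8846154 mg/mL
Stage 1: 6.6 mL/hr × 0.8 hr = 5.28 mL → 5.28 mL × 0.8846154 mg/mL = 4.670769 mg
Stage 2: 7.4 mL/hr × 3.9 hr = 28.86 mL → 28.86 mL × 0.8846154 mg/mL = 25.53 mg
Stage 3: 5 mL/hr × 6.4 hr = 32 mL → 32 mL × 0.8846154 mg/mL = 28.30769 mg
Total = 4.670769 + 25.53 + 28.30769 = 58.50846 mg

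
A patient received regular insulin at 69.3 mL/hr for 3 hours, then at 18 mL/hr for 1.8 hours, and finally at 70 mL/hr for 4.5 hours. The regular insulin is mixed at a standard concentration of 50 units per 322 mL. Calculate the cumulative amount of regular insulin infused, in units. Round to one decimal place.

86.2 units

Concentration = 50 units ÷ 322 mL = 0.1552795 units/mL
Stage 1: 69.3 mL/hr × 3 hr = 207.9 mL → 207.9 mL × 0.1552795 units/mL = 32.28261 units
Stage 2: 18 mL/hr × 1.8 hr = 32.4 mL → 32.4 mL × 0.1552795 units/mL = 5.031056 units
Stage 3: 70 mL/hr × 4.5 hr = 315 mL → 315 mL × 0.1552795 units/mL = 48.91304 units
Total = 32.28261 + 5.031056 + 48.91304 = 86.22671 units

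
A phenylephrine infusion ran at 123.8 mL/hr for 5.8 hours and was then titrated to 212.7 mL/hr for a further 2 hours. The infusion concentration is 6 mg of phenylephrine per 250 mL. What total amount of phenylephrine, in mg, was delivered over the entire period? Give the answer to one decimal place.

Concentration = 6 mg ÷ 250 mL = 0.024 mg/mL
Stage 1: 123.8 mL/hr × 5.8 hr = 718.04 mL → 718.04 mL × 0.024 mg/mL = 17.23296 mg
Stage 2: 212.7 mL/hr × 2 hr = 425.4 mL → 425.4 mL × 0.024 mg/mL = 10.2096 mg
Total = 17.23296 + 10.2096 = 27.44256 mg

27.4 mg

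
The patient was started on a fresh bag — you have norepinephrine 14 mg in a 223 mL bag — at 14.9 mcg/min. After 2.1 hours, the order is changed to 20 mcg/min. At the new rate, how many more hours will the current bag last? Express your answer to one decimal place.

10.1 hours

Initial rate:
14.9 mcg/min × 60 min/hr = 894 mcg/hr
Concentration = 14 mg ÷ 223 mL = 0.06278027 mg/mL = 62.78027 mcg/mL
Rate = 894 mcg/hr ÷ 62.78027 mcg/mL = 14.24014 mL/hr
Volume infused so far = 14.24014 mL/hr × 2.1 hr = 29.9043 mL
Volume remaining = 223 − 29.9043 = 193.0957 mL
New rate:
20 mcg/min × 60 min/hr = 1200 mcg/hr
Rate = 1200 mcg/hr ÷ 62.78027 mcg/mL = 19.11429 mL/hr
Time remaining = 193.0957 mL ÷ 19.11429 mL/hr = 10.10217 hr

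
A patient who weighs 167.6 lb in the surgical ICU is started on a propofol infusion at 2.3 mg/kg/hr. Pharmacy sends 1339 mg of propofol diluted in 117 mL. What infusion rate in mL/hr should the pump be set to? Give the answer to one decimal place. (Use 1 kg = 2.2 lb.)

15.3 mL/hr

Weight = 167.6 lb ÷ 2.2 lb/kg = 76.18182 kg
Dose = 2.3 mg/kg/hr × 76.18182 kg = 175.2182 mg/hr
Concentration = 1339 mg ÷ 117 mL = 11.44444 mg/mL
Rate = 175.2182 mg/hr ÷ 11.44444 mg/mL = 15.31033 mL/hr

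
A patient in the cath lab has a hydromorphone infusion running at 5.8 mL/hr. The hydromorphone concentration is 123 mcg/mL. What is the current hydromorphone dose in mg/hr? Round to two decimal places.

Concentration = 123 mcg/mL = 0.123 mg/mL
Drug rate = 5.8 mL/hr × 0.123 mg/mL = 0.7134 mg/hr

0.71 mg/hr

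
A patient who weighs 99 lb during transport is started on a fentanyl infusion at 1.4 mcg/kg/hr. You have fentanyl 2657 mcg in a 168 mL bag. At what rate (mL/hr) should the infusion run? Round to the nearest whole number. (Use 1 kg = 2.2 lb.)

Weight = 99 lb ÷ 2.2 lb/kg = 45 kg
Dose = 1.4 mcg/kg/hr × 45 kg = 63 mcg/hr
Concentration = 2657 mcg ÷ 168 mL = 15.81548 mcg/mL
Rate = 63 mcg/hr ÷ 15.81548 mcg/mL = 3.98344 mL/hr

4 mL/hr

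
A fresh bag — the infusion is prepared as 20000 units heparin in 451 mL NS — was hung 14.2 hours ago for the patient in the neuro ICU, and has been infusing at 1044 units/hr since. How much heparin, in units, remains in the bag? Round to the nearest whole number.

Concentration = 20000 units ÷ 451 mL = 44.3459 units/mL
Rate = 1044 units/hr ÷ 44.3459 units/mL = 23.5422 mL/hr
Volume infused = 23.5422 mL/hr × 14.2 hr = 334.2992 mL
Volume remaining = 451 − 334.2992 = 116.7008 mL
Drug remaining = 116.7008 mL × 44.3459 units/mL = 5175.2 units

5175 units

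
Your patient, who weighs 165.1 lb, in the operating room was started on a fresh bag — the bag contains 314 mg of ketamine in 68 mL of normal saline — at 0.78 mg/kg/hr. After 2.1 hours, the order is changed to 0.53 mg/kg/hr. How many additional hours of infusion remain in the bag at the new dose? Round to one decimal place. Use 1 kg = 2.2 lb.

Initial rate:
Weight = 165.1 lb ÷ 2.2 lb/kg = 75.04545 kg
Dose = 0.78 mg/kg/hr × 75.04545 kg = 58.53545 mg/hr
Concentration = 314 mg ÷ 68 mL = 4.617647 mg/mL
Rate = 58.53545 mg/hr ÷ 4.617647 mg/mL = 12.67647 mL/hr
Volume infused so far = 12.67647 mL/hr × 2.1 hr = 26.62058 mL
Volume remaining = 68 − 26.62058 = 41.37942 mL
New rate:
Dose = 0.53 mg/kg/hr × 75.04545 kg = 39.77409 mg/hr
Rate = 39.77409 mg/hr ÷ 4.617647 mg/mL = 8.613497 mL/hr
Time remaining = 41.37942 mL ÷ 8.613497 mL/hr = 4.80402 hr

4.8 hours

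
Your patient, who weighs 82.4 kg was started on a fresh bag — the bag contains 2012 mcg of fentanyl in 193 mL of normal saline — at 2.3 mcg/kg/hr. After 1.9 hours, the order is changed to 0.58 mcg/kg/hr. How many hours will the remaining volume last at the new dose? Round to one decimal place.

Initial rate:
Dose = 2.3 mcg/kg/hr × 82.4 kg = 189.52 mcg/hr
Concentration = 2012 mcg ÷ 193 mL = 10.42487 mcg/mL
Rate = 189.52 mcg/hr ÷ 10.42487 mcg/mL = 18.1796 mL/hr
Volume infused so far = 18.1796 mL/hr × 1.9 hr = 34.54124 mL
Volume remaining = 193 − 34.54124 = 158.4588 mL
New rate:
Dose = 0.58 mcg/kg/hr × 82.4 kg = 47.792 mcg/hr
Rate = 47.792 mcg/hr ÷ 10.42487 mcg/mL = 4.584421 mL/hr
Time remaining = 158.4588 mL ÷ 4.584421 mL/hr = 34.56461 hr

34.6 hours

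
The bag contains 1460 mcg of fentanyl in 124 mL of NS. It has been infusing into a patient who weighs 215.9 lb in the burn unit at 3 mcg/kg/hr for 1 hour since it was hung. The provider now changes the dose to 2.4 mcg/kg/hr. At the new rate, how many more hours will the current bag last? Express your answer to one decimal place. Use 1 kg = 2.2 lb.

4.9 hours

Initial rate:
Weight = 215.9 lb ÷ 2.2 lb/kg = 98.13636 kg
Dose = 3 mcg/kg/hr × 98.13636 kg = 294.4091 mcg/hr
Concentration = 1460 mcg ÷ 124 mL = 11.77419 mcg/mL
Rate = 294.4091 mcg/hr ÷ 11.77419 mcg/mL = 25.00461 mL/hr
Volume infused so far = 25.00461 mL/hr × 1 hr = 25.00461 mL
Volume remaining = 124 − 25.00461 = 98.99539 mL
New rate:
Dose = 2.4 mcg/kg/hr × 98.13636 kg = 235.5273 mcg/hr
Rate = 235.5273 mcg/hr ÷ 11.77419 mcg/mL = 20.00369 mL/hr
Time remaining = 98.99539 mL ÷ 20.00369 mL/hr = 4.948857 hr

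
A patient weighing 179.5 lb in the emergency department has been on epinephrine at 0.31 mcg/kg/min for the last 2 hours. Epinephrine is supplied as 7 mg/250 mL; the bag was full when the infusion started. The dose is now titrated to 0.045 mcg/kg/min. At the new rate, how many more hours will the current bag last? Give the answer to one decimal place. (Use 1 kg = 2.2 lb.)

18.0 hours

Initial rate:
Weight = 179.5 lb ÷ 2.2 lb/kg = 81.59091 kg
Dose = 0.31 mcg/kg/min × 81.59091 kg = 25.29318 mcg/min
25.29318 mcg/min × 60 min/hr = 1517.591 mcg/hr
Concentration = 7 mg ÷ 250 mL = 0.028 mg/mL = 28 mcg/mL
Rate = 1517.591 mcg/hr ÷ 28 mcg/mL = 54.19968 mL/hr
Volume infused so far = 54.19968 mL/hr × 2 hr = 108.3994 mL
Volume remaining = 250 − 108.3994 = 141.6006 mL
New rate:
Dose = 0.045 mcg/kg/min × 81.59091 kg = 3.671591 mcg/min
3.671591 mcg/min × 60 min/hr = 220.2955 mcg/hr
Rate = 220.2955 mcg/hr ÷ 28 mcg/mL = 7.867695 mL/hr
Time remaining = 141.6006 mL ÷ 7.867695 mL/hr = 17.99773 hr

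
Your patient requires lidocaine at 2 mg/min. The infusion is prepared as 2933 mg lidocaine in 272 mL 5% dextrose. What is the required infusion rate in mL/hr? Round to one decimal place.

2 mg/min × 60 min/hr = 120 mg/hr
Concentration = 2933 mg ÷ 272 mL = 10.78309 mg/mL
Rate = 120 mg/hr ÷ 10.78309 mg/mL = 11.12854 mL/hr

11.1 mL/hr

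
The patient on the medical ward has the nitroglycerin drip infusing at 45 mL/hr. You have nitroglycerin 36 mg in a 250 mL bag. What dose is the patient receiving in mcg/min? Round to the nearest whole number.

Concentration = 36 mg ÷ 250 mL = 0.144 mg/mL = 144 mcg/mL
Drug rate = 45 mL/hr × 144 mcg/mL = 6480 mcg/hr
6480 mcg/hr ÷ 60 min/hr = 108 mcg/min

108 mcg/min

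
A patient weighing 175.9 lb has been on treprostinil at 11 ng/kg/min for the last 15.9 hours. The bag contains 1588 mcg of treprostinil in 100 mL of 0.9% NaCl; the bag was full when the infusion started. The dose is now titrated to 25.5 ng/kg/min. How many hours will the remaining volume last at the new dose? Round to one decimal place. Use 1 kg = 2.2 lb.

Initial rate:
Weight = 175.9 lb ÷ 2.2 lb/kg = 79.95455 kg
Dose = 11 ng/kg/min × 79.95455 kg = 879.5 ng/min
879.5 ng/min × 60 min/hr = 52770 ng/hr
Concentration = 1588 mcg ÷ 100 mL = 15.88 mcg/mL = 15880 ng/mL
Rate = 52770 ng/hr ÷ 15880 ng/mL = 3.323048 mL/hr
Volume infused so far = 3.323048 mL/hr × 15.9 hr = 52.83646 mL
Volume remaining = 100 − 52.83646 = 47.16354 mL
New rate:
Dose = 25.5 ng/kg/min × 79.95455 kg = 2038.841 ng/min
2038.841 ng/min × 60 min/hr = 122330.5 ng/hr
Rate = 122330.5 ng/hr ÷ 15880 ng/mL = 7.703429 mL/hr
Time remaining = 47.16354 mL ÷ 7.703429 mL/hr = 6.122408 hr

6.1 hours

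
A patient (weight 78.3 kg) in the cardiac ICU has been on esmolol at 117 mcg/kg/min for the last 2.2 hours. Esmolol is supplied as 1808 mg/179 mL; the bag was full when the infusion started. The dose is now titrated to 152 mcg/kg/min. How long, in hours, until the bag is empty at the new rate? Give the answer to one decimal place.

Initial rate:
Dose = 117 mcg/kg/min × 78.3 kg = 9161.1 mcg/min
9161.1 mcg/min × 60 min/hr = 549666 mcg/hr
Concentration = 1808 mg ÷ 179 mL = 10.10056 mg/mL = 10100.56 mcg/mL
Rate = 549666 mcg/hr ÷ 10100.56 mcg/mL = 54.41937 mL/hr
Volume infused so far = 54.41937 mL/hr × 2.2 hr = 119.7226 mL
Volume remaining = 179 − 119.7226 = 59.27739 mL
New rate:
Dose = 152 mcg/kg/min × 78.3 kg = 11901.6 mcg/min
11901.6 mcg/min × 60 min/hr = 714096 mcg/hr
Rate = 714096 mcg/hr ÷ 10100.56 mcg/mL = 70.69866 mL/hr
Time remaining = 59.27739 mL ÷ 70.69866 mL/hr = 0.8384514 hr

0.8 hours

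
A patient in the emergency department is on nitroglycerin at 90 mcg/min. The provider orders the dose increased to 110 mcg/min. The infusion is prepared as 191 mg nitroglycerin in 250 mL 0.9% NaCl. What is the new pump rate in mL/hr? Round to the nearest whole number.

110 mcg/min × 60 min/hr = 6600 mcg/hr
Concentration = 191 mg ÷ 250 mL = 0.764 mg/mL = 764 mcg/mL
Rate = 6600 mcg/hr ÷ 764 mcg/mL = 8.638743 mL/hr

9 mL/hr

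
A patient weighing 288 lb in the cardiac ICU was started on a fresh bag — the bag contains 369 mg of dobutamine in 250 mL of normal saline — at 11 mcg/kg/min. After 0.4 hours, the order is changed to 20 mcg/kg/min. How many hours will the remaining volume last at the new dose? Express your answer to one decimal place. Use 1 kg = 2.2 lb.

2.1 hours

Initial rate:
Weight = 288 lb ÷ 2.2 lb/kg = 130.9091 kg
Dose = 11 mcg/kg/min × 130.9091 kg = 1440 mcg/min
1440 mcg/min × 60 min/hr = 86400 mcg/hr
Concentration = 369 mg ÷ 250 mL = 1.476 mg/mL = 1476 mcg/mL
Rate = 86400 mcg/hr ÷ 1476 mcg/mL = 58.53659 mL/hr
Volume infused so far = 58.53659 mL/hr × 0.4 hr = 23.41463 mL
Volume remaining = 250 − 23.41463 = 226.5854 mL
New rate:
Dose = 20 mcg/kg/min × 130.9091 kg = 2618.182 mcg/min
2618.182 mcg/min × 60 min/hr = 157090.9 mcg/hr
Rate = 157090.9 mcg/hr ÷ 1476 mcg/mL = 106.4302 mL/hr
Time remaining = 226.5854 mL ÷ 106.4302 mL/hr = 2.128958 hr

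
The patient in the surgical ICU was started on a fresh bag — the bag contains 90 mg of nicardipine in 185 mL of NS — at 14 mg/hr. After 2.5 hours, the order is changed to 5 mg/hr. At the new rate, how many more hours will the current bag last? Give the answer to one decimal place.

11.0 hours

Initial rate:
Concentration = 90 mg ÷ 185 mL = 0.4864865 mg/mL
Rate = 14 mg/hr ÷ 0.4864865 mg/mL = 28.77778 mL/hr
Volume infused so far = 28.77778 mL/hr × 2.5 hr = 71.94444 mL
Volume remaining = 185 − 71.94444 = 113.0556 mL
New rate:
Rate = 5 mg/hr ÷ 0.4864865 mg/mL = 10.27778 mL/hr
Time remaining = 113.0556 mL ÷ 10.27778 mL/hr = 11 hr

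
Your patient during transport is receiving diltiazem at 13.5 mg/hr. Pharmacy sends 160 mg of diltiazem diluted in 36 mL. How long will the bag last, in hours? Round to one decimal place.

11.9 hours

Concentration = 160 mg ÷ 36 mL = 4.444444 mg/mL
Rate = 13.5 mg/hr ÷ 4.444444 mg/mL = 3.0375 mL/hr
Duration = 36 mL ÷ 3.0375 mL/hr = 11.85185 hr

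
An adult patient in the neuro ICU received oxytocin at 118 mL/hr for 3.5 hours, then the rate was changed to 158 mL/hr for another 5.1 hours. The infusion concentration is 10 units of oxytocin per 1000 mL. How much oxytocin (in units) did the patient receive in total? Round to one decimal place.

12.2 units

Concentration = 10 units ÷ 1000 mL = 0.01 units/mL
Stage 1: 118 mL/hr × 3.5 hr = 413 mL → 413 mL × 0.01 units/mL = 4.13 units
Stage 2: 158 mL/hr × 5.1 hr = 805.8 mL → 805.8 mL × 0.01 units/mL = 8.058 units
Total = 4.13 + 8.058 = 12.188 units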